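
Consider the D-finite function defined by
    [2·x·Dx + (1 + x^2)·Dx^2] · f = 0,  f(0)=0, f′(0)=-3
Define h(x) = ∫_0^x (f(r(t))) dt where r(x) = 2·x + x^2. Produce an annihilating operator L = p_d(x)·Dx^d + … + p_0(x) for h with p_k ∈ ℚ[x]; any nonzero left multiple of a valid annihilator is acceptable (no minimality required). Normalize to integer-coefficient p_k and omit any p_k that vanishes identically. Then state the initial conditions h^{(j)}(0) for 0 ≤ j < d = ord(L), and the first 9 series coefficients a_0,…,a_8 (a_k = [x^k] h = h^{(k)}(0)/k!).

f: a_k = 0, -3, 0, 1, 0, -3/5, 0, 3/7, 0, …
h₀=f(r): pull back L_f along r ⇒ L₀.
∫: right-multiply L₀ by Dx.
L = (-1 + 8·x + 16·x^2 + 12·x^3 + 3·x^4)·Dx^2 + (1 + x + 4·x^2 + 8·x^3 + 5·x^4 + x^5)·Dx^3  (order 3).
h: a_k = 0, 0, -3, -1, 2, 12/5, -11/5, -47/7, 6/7, …
ICs: h(0) = 0, h′(0) = 0, h′′(0) = -6.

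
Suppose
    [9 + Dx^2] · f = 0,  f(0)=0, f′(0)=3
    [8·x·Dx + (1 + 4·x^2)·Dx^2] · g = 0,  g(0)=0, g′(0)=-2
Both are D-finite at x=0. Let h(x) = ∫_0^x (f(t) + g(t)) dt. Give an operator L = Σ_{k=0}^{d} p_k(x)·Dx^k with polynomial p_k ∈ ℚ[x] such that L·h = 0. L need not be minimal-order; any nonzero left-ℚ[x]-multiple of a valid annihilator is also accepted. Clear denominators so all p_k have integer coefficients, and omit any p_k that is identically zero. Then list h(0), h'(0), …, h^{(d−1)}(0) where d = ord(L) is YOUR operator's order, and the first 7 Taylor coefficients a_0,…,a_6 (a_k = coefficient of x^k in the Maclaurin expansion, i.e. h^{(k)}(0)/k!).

L = (-2808·x + 19008·x^3 + 10368·x^5)·Dx^2 + (9 + 1548·x^2 + 7344·x^4 + 5184·x^6)·Dx^3 + (-312·x + 2112·x^3 + 1152·x^5)·Dx^4 + (1 + 172·x^2 + 816·x^4 + 576·x^6)·Dx^5  (order 5).
h: a_k = 0, 0, 1/2, 0, -11/24, 0, -35/48, …
ICs: h(0) = 0, h′(0) = 0, h′′(0) = 1, h′′′(0) = 0, h′′′′(0) = -11.

f: a_k = 0, 3, 0, -9/2, 0, 81/40, 0, …
g: a_k = 0, -2, 0, 8/3, 0, -32/5, 0, …
h₀=f+g: left-lcm gives L₀, ord ≤ 4.
∫: right-multiply L₀ by Dx.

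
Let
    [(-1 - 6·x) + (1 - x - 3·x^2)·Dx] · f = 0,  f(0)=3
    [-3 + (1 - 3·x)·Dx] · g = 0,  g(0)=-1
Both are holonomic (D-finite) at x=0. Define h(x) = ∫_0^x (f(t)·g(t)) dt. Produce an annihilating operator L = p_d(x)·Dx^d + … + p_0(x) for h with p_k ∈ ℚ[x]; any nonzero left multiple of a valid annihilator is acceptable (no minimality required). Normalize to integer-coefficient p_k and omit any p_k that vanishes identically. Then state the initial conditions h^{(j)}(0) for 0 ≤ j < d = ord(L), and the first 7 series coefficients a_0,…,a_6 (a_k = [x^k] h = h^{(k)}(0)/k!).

L = (-4 + 27·x^2)·Dx + (1 - 4·x + 9·x^3)·Dx^2  (order 2).
h: a_k = 0, -3, -6, -16, -165/4, -552/5, -296, …
ICs: h(0) = 0, h′(0) = -3.

f: a_k = 3, 3, 12, 21, 57, 120, 291, …
g: a_k = -1, -3, -9, -27, -81, -243, -729, …
f·g: L₀ = L_f ⊗_s L_g, ord ≤ 1·1.
Integrate: L := L₀·Dx.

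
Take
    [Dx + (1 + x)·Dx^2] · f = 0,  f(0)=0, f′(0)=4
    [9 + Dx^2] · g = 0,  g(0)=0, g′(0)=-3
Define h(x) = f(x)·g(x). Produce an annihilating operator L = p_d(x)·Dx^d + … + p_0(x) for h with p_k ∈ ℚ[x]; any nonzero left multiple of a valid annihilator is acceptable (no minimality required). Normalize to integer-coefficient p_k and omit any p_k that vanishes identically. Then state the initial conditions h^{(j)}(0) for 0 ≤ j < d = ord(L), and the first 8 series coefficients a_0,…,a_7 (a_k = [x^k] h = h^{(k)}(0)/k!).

L = (2493 + 10854·x + 17091·x^2 + 11664·x^3 + 2916·x^4) + (612 + 1908·x + 1944·x^2 + 648·x^3)·Dx + (592 + 2484·x + 3834·x^2 + 2592·x^3 + 648·x^4)·Dx^2 + (68 + 212·x + 216·x^2 + 72·x^3)·Dx^3 + (35 + 142·x + 215·x^2 + 144·x^3 + 36·x^4)·Dx^4  (order 4).
h: a_k = 0, 0, -12, 6, 14, -6, -9/2, 31/20, …
ICs: h(0) = 0, h′(0) = 0, h′′(0) = -24, h′′′(0) = 36.

f: a_k = 0, 4, -2, 4/3, -1, 4/5, -2/3, 4/7, …
g: a_k = 0, -3, 0, 9/2, 0, -81/40, 0, 243/560, …
L₀ := L_f ⊗_s L_g (sym. prod.), ord ≤ 4.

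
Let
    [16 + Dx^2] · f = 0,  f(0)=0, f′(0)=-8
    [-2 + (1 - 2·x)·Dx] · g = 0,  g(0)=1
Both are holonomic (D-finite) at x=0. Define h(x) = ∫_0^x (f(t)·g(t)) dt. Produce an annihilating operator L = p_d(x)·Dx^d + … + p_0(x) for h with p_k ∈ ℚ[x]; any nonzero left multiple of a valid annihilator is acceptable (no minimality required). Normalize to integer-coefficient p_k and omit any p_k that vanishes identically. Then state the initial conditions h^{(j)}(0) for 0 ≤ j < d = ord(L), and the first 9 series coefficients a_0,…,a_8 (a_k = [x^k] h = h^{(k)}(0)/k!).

f: a_k = 0, -8, 0, 64/3, 0, -256/15, 0, 2048/315, 0, …
g: a_k = 1, 2, 4, 8, 16, 32, 64, 128, 256, …
Sym-product of L_f,L_g gives L₀ (≤ ord 2).
Integrate: L := L₀·Dx.
L = (-16 + 32·x)·Dx + 4·Dx^2 + (-1 + 2·x)·Dx^3  (order 3).
h: a_k = 0, 0, -4, -16/3, -8/3, -64/15, -448/45, -256/15, -9152/315, …
ICs: h(0) = 0, h′(0) = 0, h′′(0) = -8.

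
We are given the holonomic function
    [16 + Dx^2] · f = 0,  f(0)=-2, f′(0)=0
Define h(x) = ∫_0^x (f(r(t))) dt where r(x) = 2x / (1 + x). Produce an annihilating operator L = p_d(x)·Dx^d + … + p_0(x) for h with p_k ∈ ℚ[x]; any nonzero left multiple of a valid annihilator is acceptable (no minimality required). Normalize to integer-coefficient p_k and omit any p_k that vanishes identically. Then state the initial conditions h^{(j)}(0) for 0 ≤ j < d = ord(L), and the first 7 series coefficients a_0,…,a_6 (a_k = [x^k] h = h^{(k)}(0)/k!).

f: a_k = -2, 0, 16, 0, -64/3, 0, 512/45, …
Change of var in L_f (x↦r) gives L₀.
∫: right-multiply L₀ by Dx.
L = 64·Dx + (2 + 6·x + 6·x^2 + 2·x^3)·Dx^2 + (1 + 4·x + 6·x^2 + 4·x^3 + x^4)·Dx^3  (order 3).
h: a_k = 0, -2, 0, 64/3, -32, -448/15, 1664/9, …
ICs: h(0) = 0, h′(0) = -2, h′′(0) = 0.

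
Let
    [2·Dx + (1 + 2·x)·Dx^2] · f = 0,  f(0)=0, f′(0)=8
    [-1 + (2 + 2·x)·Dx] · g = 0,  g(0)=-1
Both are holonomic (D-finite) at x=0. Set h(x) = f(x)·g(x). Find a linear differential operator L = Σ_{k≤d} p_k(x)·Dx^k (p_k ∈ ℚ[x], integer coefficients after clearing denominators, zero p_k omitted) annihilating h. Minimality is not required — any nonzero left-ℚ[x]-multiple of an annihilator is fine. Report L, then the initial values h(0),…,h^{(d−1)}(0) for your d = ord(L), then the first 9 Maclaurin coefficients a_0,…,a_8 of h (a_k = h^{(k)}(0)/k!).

L = (-1 + 2·x) + (4 + 4·x)·Dx + (4 + 16·x + 20·x^2 + 8·x^3)·Dx^2  (order 2).
h: a_k = 0, -8, 4, -17/3, 55/6, -3709/240, 4267/160, -209709/4480, 746239/8960, …
ICs: h(0) = 0, h′(0) = -8.

f: a_k = 0, 8, -8, 32/3, -16, 128/5, -128/3, 512/7, -128, …
g: a_k = -1, -1/2, 1/8, -1/16, 5/128, -7/256, 21/1024, -33/2048, 429/32768, …
f·g: L₀ = L_f ⊗_s L_g, ord ≤ 2·1.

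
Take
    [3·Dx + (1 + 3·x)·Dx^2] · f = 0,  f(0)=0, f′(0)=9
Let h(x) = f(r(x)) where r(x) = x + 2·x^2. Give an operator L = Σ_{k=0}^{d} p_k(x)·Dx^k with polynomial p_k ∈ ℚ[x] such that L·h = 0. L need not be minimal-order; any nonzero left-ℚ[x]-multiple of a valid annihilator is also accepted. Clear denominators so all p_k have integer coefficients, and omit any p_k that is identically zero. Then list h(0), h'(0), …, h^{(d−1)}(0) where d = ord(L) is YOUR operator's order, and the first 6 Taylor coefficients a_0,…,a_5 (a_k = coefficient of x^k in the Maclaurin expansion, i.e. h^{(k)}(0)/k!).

f: a_k = 0, 9, -27/2, 27, -243/4, 729/5, …
Substitute x→r, Dx→(1/r')Dx; clear ⇒ L₀.
L = (-1 + 12·x + 24·x^2)·Dx + (1 + 7·x + 18·x^2 + 24·x^3)·Dx^2  (order 2).
h: a_k = 0, 9, 9/2, -27, 189/4, -81/5, …
ICs: h(0) = 0, h′(0) = 9.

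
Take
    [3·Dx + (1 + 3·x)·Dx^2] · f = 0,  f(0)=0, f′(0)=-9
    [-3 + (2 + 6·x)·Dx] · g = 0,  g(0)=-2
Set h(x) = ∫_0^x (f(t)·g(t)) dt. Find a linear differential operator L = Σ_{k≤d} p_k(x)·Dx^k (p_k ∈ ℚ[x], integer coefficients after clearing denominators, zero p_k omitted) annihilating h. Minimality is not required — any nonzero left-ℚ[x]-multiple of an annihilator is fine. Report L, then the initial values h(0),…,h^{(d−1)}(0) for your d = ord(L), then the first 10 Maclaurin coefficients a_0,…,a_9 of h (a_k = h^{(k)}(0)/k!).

f: a_k = 0, -9, 27/2, -27, 243/4, -729/5, 729/2, -6561/7, 19683/8, -6561, …
g: a_k = -2, -3, 9/4, -27/8, 405/64, -1701/128, 15309/512, -72171/1024, 2814669/16384, -14073345/32768, …
L₀ := L_f ⊗_s L_g (sym. prod.), ord ≤ 2.
h=∫h₀ ⇒ L = L₀·Dx.
L = 9·Dx + (4 + 24·x + 36·x^2)·Dx^3  (order 3).
h: a_k = 0, 0, 9, 0, -27/16, 81/20, -5751/640, 22599/1120, -6655041/143360, 1960281/17920, …
ICs: h(0) = 0, h′(0) = 0, h′′(0) = 18.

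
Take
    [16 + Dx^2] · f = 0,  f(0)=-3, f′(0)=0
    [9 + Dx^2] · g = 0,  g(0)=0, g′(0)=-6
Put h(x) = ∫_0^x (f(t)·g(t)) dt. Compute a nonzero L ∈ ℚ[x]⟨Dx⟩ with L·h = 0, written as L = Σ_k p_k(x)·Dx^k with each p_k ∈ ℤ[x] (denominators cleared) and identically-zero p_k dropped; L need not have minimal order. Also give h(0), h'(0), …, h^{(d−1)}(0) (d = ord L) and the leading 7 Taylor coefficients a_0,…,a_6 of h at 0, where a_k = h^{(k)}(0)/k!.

f: a_k = -3, 0, 24, 0, -32, 0, 256/15, …
g: a_k = 0, -6, 0, 9, 0, -81/20, 0, …
Product ⇒ symmetric product L₀, ord ≤ 4.
Integrate: L := L₀·Dx.
L = 49·Dx + 50·Dx^3 + Dx^5  (order 5).
h: a_k = 0, 0, 9, 0, -171/4, 0, 2801/40, …
ICs: h(0) = 0, h′(0) = 0, h′′(0) = 18, h′′′(0) = 0, h′′′′(0) = -1026.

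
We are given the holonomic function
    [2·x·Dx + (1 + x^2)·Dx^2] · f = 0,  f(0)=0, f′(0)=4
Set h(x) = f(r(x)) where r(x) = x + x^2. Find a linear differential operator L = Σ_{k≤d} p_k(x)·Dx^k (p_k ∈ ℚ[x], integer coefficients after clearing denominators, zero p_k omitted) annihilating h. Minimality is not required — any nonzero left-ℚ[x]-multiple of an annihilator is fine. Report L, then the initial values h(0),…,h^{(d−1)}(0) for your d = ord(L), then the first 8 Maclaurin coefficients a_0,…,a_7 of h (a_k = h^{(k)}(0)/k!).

L = (-2 + 2·x + 8·x^2 + 12·x^3 + 6·x^4)·Dx + (1 + 2·x + x^2 + 4·x^3 + 5·x^4 + 2·x^5)·Dx^2  (order 2).
h: a_k = 0, 4, 4, -4/3, -4, -16/5, 8/3, 52/7, …
ICs: h(0) = 0, h′(0) = 4.

f: a_k = 0, 4, 0, -4/3, 0, 4/5, 0, -4/7, …
Substitute x→r, Dx→(1/r')Dx; clear ⇒ L₀.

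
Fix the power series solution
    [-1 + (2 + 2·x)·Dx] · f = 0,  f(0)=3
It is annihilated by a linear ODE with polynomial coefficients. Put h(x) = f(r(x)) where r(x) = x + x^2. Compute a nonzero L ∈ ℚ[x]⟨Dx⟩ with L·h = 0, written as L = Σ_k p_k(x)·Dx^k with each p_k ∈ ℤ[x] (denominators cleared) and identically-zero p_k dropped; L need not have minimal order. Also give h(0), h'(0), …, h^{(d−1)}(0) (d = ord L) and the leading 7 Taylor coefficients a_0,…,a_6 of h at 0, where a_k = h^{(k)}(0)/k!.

L = (-1 - 2·x) + (2 + 2·x + 2·x^2)·Dx  (order 1).
h: a_k = 3, 3/2, 9/8, -9/16, 9/128, 45/256, -171/1024, …
ICs: h(0) = 3.

f: a_k = 3, 3/2, -3/8, 3/16, -15/128, 21/256, -63/1024, …
Change of var in L_f (x↦r) gives L₀.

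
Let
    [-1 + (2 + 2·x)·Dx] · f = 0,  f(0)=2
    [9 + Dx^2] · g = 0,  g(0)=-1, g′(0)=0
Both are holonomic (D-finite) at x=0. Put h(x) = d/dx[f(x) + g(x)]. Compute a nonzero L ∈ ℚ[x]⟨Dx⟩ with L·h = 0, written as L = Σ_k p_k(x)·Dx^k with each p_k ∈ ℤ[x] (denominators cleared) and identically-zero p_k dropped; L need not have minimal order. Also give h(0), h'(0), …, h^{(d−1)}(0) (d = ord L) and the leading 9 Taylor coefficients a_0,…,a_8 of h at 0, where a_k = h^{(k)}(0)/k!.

L = (-153 - 216·x - 108·x^2) + (-234 - 666·x - 648·x^2 - 216·x^3)·Dx + (-17 - 24·x - 12·x^2)·Dx^2 + (-26 - 74·x - 72·x^2 - 24·x^3)·Dx^3  (order 3).
h: a_k = 1, 17/2, 3/8, -221/16, 35/128, 7461/1280, 231/1024, -108327/71680, 6435/32768, …
ICs: h(0) = 1, h′(0) = 17/2, h′′(0) = 3/4.

f: a_k = 2, 1, -1/4, 1/8, -5/64, 7/128, -21/512, 33/1024, -429/16384, …
g: a_k = -1, 0, 9/2, 0, -27/8, 0, 81/80, 0, -729/4480, …
L₀ := lclm(L_f,L_g); ord L₀ ≤ 1+2.
Differentiate: ansatz ord ≤ ord L₀ ⇒ L.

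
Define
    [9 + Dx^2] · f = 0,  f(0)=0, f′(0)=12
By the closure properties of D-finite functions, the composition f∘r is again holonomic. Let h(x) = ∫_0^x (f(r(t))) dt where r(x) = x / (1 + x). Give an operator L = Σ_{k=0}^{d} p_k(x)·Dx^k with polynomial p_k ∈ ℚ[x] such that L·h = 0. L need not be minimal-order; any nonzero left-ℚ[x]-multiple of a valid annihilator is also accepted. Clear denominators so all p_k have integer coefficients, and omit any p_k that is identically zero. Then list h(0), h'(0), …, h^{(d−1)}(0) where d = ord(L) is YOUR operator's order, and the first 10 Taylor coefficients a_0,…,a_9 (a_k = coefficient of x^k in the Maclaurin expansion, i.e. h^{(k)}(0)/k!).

f: a_k = 0, 12, 0, -18, 0, 81/10, 0, -243/140, 0, 243/1120, …
L₀ from L_f via x↦r, Dx↦r'^{-1}Dx.
h=∫₀ˣh₀: take L = L₀·Dx.
L = 9·Dx + (2 + 6·x + 6·x^2 + 2·x^3)·Dx^2 + (1 + 4·x + 6·x^2 + 4·x^3 + x^4)·Dx^3  (order 3).
h: a_k = 0, 0, 6, -4, -3/2, 42/5, -293/20, 255/14, -19353/1120, 631/60, …
ICs: h(0) = 0, h′(0) = 0, h′′(0) = 12.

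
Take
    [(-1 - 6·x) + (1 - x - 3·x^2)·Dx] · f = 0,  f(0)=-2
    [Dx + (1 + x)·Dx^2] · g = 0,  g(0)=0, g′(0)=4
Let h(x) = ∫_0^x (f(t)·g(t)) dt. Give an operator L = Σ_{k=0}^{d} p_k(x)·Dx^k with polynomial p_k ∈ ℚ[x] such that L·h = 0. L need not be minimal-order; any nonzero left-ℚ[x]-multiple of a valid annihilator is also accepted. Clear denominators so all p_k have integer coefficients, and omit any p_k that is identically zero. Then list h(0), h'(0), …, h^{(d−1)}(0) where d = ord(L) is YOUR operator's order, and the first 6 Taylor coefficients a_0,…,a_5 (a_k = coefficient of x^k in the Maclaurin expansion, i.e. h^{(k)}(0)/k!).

L = (7 + 12·x)·Dx + (1 + 15·x + 15·x^2)·Dx^2 + (-1 + 4·x^2 + 3·x^3)·Dx^3  (order 3).
h: a_k = 0, 0, -4, -4/3, -23/3, -122/15, …
ICs: h(0) = 0, h′(0) = 0, h′′(0) = -8.

f: a_k = -2, -2, -8, -14, -38, -80, …
g: a_k = 0, 4, -2, 4/3, -1, 4/5, …
Sym-product of L_f,L_g gives L₀ (≤ ord 2).
h=∫₀ˣh₀: take L = L₀·Dx.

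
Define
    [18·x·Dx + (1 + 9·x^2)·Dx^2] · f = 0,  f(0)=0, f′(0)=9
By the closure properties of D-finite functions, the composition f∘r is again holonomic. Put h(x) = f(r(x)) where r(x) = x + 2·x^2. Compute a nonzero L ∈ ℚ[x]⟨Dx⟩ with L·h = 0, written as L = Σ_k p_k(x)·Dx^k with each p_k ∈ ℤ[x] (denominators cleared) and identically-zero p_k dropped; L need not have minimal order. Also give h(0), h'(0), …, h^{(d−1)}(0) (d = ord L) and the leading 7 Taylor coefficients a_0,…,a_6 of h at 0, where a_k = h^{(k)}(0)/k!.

L = (-4 + 18·x + 144·x^2 + 432·x^3 + 432·x^4)·Dx + (1 + 4·x + 9·x^2 + 72·x^3 + 180·x^4 + 144·x^5)·Dx^2  (order 2).
h: a_k = 0, 9, 18, -27, -162, -891/5, 1242, …
ICs: h(0) = 0, h′(0) = 9.

f: a_k = 0, 9, 0, -27, 0, 729/5, 0, …
Substitute x→r, Dx→(1/r')Dx; clear ⇒ L₀.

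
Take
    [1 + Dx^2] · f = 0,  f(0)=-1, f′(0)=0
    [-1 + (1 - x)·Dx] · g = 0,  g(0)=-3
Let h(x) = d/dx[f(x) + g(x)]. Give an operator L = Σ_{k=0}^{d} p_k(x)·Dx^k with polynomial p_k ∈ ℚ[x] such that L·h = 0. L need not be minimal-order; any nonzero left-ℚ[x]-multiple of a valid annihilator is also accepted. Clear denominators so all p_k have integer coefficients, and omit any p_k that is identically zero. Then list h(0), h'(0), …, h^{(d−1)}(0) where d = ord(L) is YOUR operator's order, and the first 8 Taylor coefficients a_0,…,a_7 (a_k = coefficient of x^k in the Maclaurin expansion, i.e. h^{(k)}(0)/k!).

f: a_k = -1, 0, 1/2, 0, -1/24, 0, 1/720, 0, …
g: a_k = -3, -3, -3, -3, -3, -3, -3, -3, …
Weyl lclm of L_f,L_g ⇒ L₀ (ord ≤ 3).
Derive L from L₀ (diff closure).
L = (26 - 4·x + 2·x^2) + (-7 + 9·x - 3·x^2 + x^3)·Dx + (26 - 4·x + 2·x^2)·Dx^2 + (-7 + 9·x - 3·x^2 + x^3)·Dx^3  (order 3).
h: a_k = -3, -5, -9, -73/6, -15, -2159/120, -21, -120961/5040, …
ICs: h(0) = -3, h′(0) = -5, h′′(0) = -18.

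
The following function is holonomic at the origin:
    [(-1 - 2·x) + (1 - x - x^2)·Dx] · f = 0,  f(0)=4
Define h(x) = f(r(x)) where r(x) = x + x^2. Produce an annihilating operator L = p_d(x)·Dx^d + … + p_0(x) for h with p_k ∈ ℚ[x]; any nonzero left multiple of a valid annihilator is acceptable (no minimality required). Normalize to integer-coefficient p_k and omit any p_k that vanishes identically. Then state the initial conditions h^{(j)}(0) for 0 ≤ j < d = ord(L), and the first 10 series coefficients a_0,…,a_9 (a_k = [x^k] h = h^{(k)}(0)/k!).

L = (1 + 4·x + 6·x^2 + 4·x^3) + (-1 + x + 2·x^2 + 2·x^3 + x^4)·Dx  (order 1).
h: a_k = 4, 4, 12, 28, 64, 148, 344, 796, 1844, 4272, …
ICs: h(0) = 4.

f: a_k = 4, 4, 8, 12, 20, 32, 52, 84, 136, 220, …
L₀ from L_f via x↦r, Dx↦r'^{-1}Dx.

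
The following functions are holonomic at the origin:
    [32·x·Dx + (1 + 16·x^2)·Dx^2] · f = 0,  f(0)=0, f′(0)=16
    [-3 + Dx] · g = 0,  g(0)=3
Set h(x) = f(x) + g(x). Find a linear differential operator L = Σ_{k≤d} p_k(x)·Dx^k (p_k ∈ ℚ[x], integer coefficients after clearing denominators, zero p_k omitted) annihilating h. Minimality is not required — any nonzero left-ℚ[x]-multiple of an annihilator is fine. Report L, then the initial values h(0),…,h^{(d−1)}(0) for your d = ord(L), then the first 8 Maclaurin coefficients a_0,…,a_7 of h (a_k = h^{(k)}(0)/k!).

f: a_k = 0, 16, 0, -256/3, 0, 4096/5, 0, -65536/7, …
g: a_k = 3, 9, 27/2, 27/2, 81/8, 243/40, 243/80, 729/560, …
L₀ := lclm(L_f,L_g); ord L₀ ≤ 2+1.
L = (96 - 288·x - 4608·x^2 - 4608·x^3)·Dx + (-41 + 1248·x^2 - 2304·x^4)·Dx^2 + (3 + 32·x + 96·x^2 + 512·x^3 + 768·x^4)·Dx^3  (order 3).
h: a_k = 3, 25, 27/2, -431/6, 81/8, 33011/40, 243/80, -5242151/560, …
ICs: h(0) = 3, h′(0) = 25, h′′(0) = 27.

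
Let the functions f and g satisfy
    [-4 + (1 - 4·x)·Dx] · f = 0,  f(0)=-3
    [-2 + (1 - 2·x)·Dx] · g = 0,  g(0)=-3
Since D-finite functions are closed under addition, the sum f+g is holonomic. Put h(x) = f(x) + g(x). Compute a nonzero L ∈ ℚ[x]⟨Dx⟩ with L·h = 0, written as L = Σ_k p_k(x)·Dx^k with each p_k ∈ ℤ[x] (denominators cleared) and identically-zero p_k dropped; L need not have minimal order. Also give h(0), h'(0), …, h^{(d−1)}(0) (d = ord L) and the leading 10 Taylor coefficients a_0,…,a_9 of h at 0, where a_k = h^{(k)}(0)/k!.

L = -16 + (12 - 32·x)·Dx + (-1 + 6·x - 8·x^2)·Dx^2  (order 2).
h: a_k = -6, -18, -60, -216, -816, -3168, -12480, -49536, -197376, -787968, …
ICs: h(0) = -6, h′(0) = -18.

f: a_k = -3, -12, -48, -192, -768, -3072, -12288, -49152, -196608, -786432, …
g: a_k = -3, -6, -12, -24, -48, -96, -192, -384, -768, -1536, …
f+g: L₀ = lclm(L_f,L_g), ord ≤ 1+1.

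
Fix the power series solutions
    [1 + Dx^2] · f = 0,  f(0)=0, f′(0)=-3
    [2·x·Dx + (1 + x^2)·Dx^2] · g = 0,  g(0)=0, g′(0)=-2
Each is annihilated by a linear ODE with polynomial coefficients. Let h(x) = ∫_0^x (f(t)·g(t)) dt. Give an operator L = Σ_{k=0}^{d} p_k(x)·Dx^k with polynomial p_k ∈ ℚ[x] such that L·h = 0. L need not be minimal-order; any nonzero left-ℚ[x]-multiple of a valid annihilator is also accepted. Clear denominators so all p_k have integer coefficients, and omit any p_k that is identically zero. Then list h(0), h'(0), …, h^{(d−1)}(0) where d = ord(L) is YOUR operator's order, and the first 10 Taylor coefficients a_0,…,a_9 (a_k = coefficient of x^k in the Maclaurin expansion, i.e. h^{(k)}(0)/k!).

f: a_k = 0, -3, 0, 1/2, 0, -1/40, 0, 1/1680, 0, -1/120960, …
g: a_k = 0, -2, 0, 2/3, 0, -2/5, 0, 2/7, 0, -2/9, …
h₀=f·g: eliminate ⇒ L₀, order ≤ 2·2.
h=∫h₀ ⇒ L = L₀·Dx.
L = (10 + 26·x^2 + 11·x^4 + 4·x^6 + x^8)·Dx + (12·x + 20·x^3 + 12·x^5 + 4·x^7)·Dx^2 + (12 + 32·x^2 + 18·x^4 + 8·x^6 + 2·x^8)·Dx^3 + (12·x + 20·x^3 + 12·x^5 + 4·x^7)·Dx^4 + (2 + 6·x^2 + 7·x^4 + 4·x^6 + x^8)·Dx^5  (order 5).
h: a_k = 0, 0, 0, 2, 0, -3/5, 0, 19/84, 0, -43/360, …
ICs: h(0) = 0, h′(0) = 0, h′′(0) = 0, h′′′(0) = 12, h′′′′(0) = 0.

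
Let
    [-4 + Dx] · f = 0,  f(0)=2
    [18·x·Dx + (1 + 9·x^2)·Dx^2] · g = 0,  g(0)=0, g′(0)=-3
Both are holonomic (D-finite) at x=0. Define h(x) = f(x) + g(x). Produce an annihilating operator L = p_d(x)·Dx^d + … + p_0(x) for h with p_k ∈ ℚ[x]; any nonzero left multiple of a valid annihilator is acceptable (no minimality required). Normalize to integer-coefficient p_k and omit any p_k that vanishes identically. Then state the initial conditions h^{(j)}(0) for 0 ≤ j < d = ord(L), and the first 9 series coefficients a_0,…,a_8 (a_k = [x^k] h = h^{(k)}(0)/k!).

L = (36 - 144·x - 972·x^2 - 1296·x^3)·Dx + (-17 + 99·x^2 - 648·x^4)·Dx^2 + (2 + 9·x + 36·x^2 + 81·x^3 + 162·x^4)·Dx^3  (order 3).
h: a_k = 2, 5, 16, 91/3, 64/3, -473/15, 512/45, 100463/315, 1024/315, …
ICs: h(0) = 2, h′(0) = 5, h′′(0) = 32.

f: a_k = 2, 8, 16, 64/3, 64/3, 256/15, 512/45, 2048/315, 1024/315, …
g: a_k = 0, -3, 0, 9, 0, -243/5, 0, 2187/7, 0, …
h₀=f+g: left-lcm gives L₀, ord ≤ 3.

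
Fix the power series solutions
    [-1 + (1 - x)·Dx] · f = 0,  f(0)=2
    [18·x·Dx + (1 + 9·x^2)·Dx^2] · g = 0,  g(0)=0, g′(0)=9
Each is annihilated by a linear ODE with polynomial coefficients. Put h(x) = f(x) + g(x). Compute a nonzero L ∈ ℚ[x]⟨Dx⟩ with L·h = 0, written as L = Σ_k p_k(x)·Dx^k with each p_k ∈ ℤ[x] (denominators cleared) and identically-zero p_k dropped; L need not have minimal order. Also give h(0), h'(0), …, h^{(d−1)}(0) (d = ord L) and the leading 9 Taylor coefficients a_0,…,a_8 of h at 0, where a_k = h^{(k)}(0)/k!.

L = (-18 + 72·x + 486·x^2)·Dx + (12 - 18·x - 180·x^2 + 486·x^3)·Dx^2 + (-1 - 8·x - 72·x^3 + 81·x^4)·Dx^3  (order 3).
h: a_k = 2, 11, 2, -25, 2, 739/5, 2, -6547/7, 2, …
ICs: h(0) = 2, h′(0) = 11, h′′(0) = 4.

f: a_k = 2, 2, 2, 2, 2, 2, 2, 2, 2, …
g: a_k = 0, 9, 0, -27, 0, 729/5, 0, -6561/7, 0, …
f+g: L₀ = lclm(L_f,L_g), ord ≤ 1+2.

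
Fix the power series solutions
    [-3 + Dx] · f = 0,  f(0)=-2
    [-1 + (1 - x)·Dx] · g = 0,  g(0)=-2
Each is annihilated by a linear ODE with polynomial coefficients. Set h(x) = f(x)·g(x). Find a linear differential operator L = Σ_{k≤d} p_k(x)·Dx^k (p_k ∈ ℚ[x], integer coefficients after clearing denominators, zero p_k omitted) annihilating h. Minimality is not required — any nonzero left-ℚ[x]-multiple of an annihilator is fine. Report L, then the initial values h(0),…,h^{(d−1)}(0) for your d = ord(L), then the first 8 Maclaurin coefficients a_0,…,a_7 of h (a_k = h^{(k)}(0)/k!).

f: a_k = -2, -6, -9, -9, -27/4, -81/20, -81/40, -243/280, …
g: a_k = -2, -2, -2, -2, -2, -2, -2, -2, …
L₀ := L_f ⊗_s L_g (sym. prod.), ord ≤ 1.
L = (4 - 3·x) + (-1 + x)·Dx  (order 1).
h: a_k = 4, 16, 34, 52, 131/2, 368/5, 1553/20, 5557/70, …
ICs: h(0) = 4.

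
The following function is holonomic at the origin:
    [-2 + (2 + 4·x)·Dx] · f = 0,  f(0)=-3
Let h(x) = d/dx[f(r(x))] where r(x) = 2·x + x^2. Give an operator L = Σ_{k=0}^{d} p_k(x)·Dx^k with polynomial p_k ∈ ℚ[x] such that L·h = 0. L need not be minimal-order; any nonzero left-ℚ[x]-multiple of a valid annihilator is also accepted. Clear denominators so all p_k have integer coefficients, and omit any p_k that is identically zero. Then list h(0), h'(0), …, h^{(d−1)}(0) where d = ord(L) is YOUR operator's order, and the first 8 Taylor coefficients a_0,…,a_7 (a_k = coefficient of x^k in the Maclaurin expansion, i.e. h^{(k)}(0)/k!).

L = -1 + (-1 - 5·x - 6·x^2 - 2·x^3)·Dx  (order 1).
h: a_k = -6, 6, -18, 54, -165, 513, -1617, 5151, …
ICs: h(0) = -6.

f: a_k = -3, -3, 3/2, -3/2, 15/8, -21/8, 63/16, -99/16, …
Substitute x→r, Dx→(1/r')Dx; clear ⇒ L₀.
h=h₀': d/dx-closure on L₀ ⇒ L.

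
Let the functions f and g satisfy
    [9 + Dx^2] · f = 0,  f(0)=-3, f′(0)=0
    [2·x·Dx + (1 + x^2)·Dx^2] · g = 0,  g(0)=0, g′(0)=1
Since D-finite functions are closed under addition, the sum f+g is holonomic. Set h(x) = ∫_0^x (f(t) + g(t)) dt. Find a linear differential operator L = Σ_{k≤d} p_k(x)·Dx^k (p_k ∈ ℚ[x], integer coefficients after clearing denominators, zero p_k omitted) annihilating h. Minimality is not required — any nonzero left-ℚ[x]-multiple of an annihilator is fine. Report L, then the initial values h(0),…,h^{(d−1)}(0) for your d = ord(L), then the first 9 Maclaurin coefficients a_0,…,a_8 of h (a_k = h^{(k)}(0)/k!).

f: a_k = -3, 0, 27/2, 0, -81/8, 0, 243/80, 0, -2187/4480, …
g: a_k = 0, 1, 0, -1/3, 0, 1/5, 0, -1/7, 0, …
Sum ⇒ L₀ = lclm(L_f,L_g) in ℚ(x)⟨Dx⟩.
h=∫h₀ ⇒ L = L₀·Dx.
L = (-54·x + 540·x^3 + 162·x^5)·Dx^2 + (63 + 279·x^2 + 297·x^4 + 81·x^6)·Dx^3 + (-6·x + 60·x^3 + 18·x^5)·Dx^4 + (7 + 31·x^2 + 33·x^4 + 9·x^6)·Dx^5  (order 5).
h: a_k = 0, -3, 1/2, 9/2, -1/12, -81/40, 1/30, 243/560, -1/56, …
ICs: h(0) = 0, h′(0) = -3, h′′(0) = 1, h′′′(0) = 27, h′′′′(0) = -2.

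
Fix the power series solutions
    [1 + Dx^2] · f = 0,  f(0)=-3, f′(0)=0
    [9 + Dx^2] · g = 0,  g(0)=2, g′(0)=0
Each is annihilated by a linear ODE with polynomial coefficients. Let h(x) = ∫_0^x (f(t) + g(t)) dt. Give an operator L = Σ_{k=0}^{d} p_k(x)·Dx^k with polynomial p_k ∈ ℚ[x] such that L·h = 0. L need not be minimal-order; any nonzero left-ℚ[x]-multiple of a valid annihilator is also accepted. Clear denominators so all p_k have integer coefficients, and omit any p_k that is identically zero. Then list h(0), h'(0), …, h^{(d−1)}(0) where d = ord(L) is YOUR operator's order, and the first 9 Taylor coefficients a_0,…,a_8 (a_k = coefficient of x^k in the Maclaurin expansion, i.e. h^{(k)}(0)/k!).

f: a_k = -3, 0, 3/2, 0, -1/8, 0, 1/240, 0, -1/13440, …
g: a_k = 2, 0, -9, 0, 27/4, 0, -81/40, 0, 729/2240, …
Sum ⇒ L₀ = lclm(L_f,L_g) in ℚ(x)⟨Dx⟩.
∫: right-multiply L₀ by Dx.
L = 9·Dx + 10·Dx^3 + Dx^5  (order 5).
h: a_k = 0, -1, 0, -5/2, 0, 53/40, 0, -97/336, 0, …
ICs: h(0) = 0, h′(0) = -1, h′′(0) = 0, h′′′(0) = -15, h′′′′(0) = 0.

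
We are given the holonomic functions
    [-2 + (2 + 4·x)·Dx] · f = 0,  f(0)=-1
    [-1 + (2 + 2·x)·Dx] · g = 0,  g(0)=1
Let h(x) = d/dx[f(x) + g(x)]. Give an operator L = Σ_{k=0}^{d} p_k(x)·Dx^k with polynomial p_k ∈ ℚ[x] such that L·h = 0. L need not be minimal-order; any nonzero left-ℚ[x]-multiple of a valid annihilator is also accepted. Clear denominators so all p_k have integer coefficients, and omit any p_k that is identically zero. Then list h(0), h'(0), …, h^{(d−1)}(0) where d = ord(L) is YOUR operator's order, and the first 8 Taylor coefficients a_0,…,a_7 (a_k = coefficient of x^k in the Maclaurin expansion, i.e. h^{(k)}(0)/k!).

L = -3 + (-9 - 12·x)·Dx + (-2 - 6·x - 4·x^2)·Dx^2  (order 2).
h: a_k = -1/2, 3/4, -21/16, 75/32, -1085/256, 3969/512, -29337/2048, 109395/4096, …
ICs: h(0) = -1/2, h′(0) = 3/4.

f: a_k = -1, -1, 1/2, -1/2, 5/8, -7/8, 21/16, -33/16, …
g: a_k = 1, 1/2, -1/8, 1/16, -5/128, 7/256, -21/1024, 33/2048, …
Weyl lclm of L_f,L_g ⇒ L₀ (ord ≤ 2).
Differentiate: ansatz ord ≤ ord L₀ ⇒ L.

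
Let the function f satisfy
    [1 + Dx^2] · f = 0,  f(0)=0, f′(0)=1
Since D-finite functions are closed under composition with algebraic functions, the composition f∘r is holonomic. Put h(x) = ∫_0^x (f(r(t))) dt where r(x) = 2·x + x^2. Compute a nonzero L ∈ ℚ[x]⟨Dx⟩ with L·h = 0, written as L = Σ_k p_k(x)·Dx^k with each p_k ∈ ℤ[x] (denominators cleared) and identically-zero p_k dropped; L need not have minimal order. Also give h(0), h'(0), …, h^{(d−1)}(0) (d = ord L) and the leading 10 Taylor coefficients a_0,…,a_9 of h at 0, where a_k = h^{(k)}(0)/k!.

L = (4 + 12·x + 12·x^2 + 4·x^3)·Dx - Dx^2 + (1 + x)·Dx^3  (order 3).
h: a_k = 0, 0, 1, 1/3, -1/3, -2/5, -11/90, 1/14, 101/1260, 11/405, …
ICs: h(0) = 0, h′(0) = 0, h′′(0) = 2.

f: a_k = 0, 1, 0, -1/6, 0, 1/120, 0, -1/5040, 0, 1/362880, …
f∘r: x↦r, Dx↦Dx/r' in L_f ⇒ L₀.
h=∫₀ˣh₀: take L = L₀·Dx.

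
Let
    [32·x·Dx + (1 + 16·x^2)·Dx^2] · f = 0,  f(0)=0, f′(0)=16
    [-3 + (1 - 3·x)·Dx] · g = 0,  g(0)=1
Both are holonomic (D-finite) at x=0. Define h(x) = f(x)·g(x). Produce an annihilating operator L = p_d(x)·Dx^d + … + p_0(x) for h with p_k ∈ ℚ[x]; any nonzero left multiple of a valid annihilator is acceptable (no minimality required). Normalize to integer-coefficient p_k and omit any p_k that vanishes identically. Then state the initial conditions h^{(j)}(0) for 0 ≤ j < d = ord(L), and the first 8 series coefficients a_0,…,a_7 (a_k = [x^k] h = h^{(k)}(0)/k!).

f: a_k = 0, 16, 0, -256/3, 0, 4096/5, 0, -65536/7, …
g: a_k = 1, 3, 9, 27, 81, 243, 729, 2187, …
Product ⇒ symmetric product L₀, ord ≤ 2.
L = 96·x + (6 - 32·x + 192·x^2)·Dx + (-1 + 3·x - 16·x^2 + 48·x^3)·Dx^2  (order 2).
h: a_k = 0, 16, 48, 176/3, 176, 6736/5, 20208/5, 96688/35, …
ICs: h(0) = 0, h′(0) = 16.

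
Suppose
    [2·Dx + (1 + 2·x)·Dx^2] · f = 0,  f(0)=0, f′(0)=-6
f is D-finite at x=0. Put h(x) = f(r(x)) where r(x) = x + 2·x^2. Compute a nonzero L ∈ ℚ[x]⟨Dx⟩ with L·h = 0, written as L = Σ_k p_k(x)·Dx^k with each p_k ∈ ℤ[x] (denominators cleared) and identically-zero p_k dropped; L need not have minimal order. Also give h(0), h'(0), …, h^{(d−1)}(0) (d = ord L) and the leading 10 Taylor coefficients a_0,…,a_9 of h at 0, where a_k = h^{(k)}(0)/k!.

L = (-2 + 8·x + 16·x^2)·Dx + (1 + 6·x + 12·x^2 + 16·x^3)·Dx^2  (order 2).
h: a_k = 0, -6, -6, 16, -12, -96/5, 64, -384/7, -96, 1024/3, …
ICs: h(0) = 0, h′(0) = -6.

f: a_k = 0, -6, 6, -8, 12, -96/5, 32, -384/7, 96, -512/3, …
Substitute x→r, Dx→(1/r')Dx; clear ⇒ L₀.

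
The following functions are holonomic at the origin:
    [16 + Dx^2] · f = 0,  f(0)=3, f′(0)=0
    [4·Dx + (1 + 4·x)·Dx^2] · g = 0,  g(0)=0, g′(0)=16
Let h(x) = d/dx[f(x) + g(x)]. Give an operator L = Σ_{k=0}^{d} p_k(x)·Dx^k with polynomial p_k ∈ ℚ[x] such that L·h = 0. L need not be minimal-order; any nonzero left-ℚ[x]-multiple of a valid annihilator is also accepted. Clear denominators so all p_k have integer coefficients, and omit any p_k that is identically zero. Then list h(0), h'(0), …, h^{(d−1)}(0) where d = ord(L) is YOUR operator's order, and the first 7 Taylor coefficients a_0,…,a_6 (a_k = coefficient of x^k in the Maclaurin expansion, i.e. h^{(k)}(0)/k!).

f: a_k = 3, 0, -24, 0, 32, 0, -256/15, …
g: a_k = 0, 16, -32, 256/3, -256, 4096/5, -8192/3, …
Sum ⇒ L₀ = lclm(L_f,L_g) in ℚ(x)⟨Dx⟩.
Derive L from L₀ (diff closure).
L = (448 + 512·x + 1024·x^2) + (48 + 320·x + 768·x^2 + 1024·x^3)·Dx + (28 + 32·x + 64·x^2)·Dx^2 + (3 + 20·x + 48·x^2 + 64·x^3)·Dx^3  (order 3).
h: a_k = 16, -112, 256, -896, 4096, -82432/5, 65536, …
ICs: h(0) = 16, h′(0) = -112, h′′(0) = 512.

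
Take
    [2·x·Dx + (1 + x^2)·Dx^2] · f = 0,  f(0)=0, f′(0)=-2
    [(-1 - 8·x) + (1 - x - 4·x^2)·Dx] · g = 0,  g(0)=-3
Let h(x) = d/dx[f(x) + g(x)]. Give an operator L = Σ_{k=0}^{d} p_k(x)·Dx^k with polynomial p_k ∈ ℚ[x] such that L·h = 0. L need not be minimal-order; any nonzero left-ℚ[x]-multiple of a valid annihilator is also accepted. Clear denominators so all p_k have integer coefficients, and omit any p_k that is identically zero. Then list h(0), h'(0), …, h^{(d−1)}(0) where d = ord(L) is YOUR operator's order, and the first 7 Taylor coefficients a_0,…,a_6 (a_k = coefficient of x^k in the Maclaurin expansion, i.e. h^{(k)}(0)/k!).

L = (10 - 40·x - 478·x^2 - 864·x^3 - 2496·x^4 - 384·x^6) + (-28 - 246·x - 316·x^2 - 1182·x^3 - 752·x^4 - 2048·x^5 - 48·x^6 - 384·x^7)·Dx + (5 + 8·x + 32·x^2 - 104·x^3 - 197·x^4 - 128·x^5 - 288·x^6 - 16·x^7 - 64·x^8)·Dx^2  (order 2).
h: a_k = -5, -30, -79, -348, -977, -3258, -9259, …
ICs: h(0) = -5, h′(0) = -30.

f: a_k = 0, -2, 0, 2/3, 0, -2/5, 0, …
g: a_k = -3, -3, -15, -27, -87, -195, -543, …
L₀ := lclm(L_f,L_g); ord L₀ ≤ 2+1.
Derive L from L₀ (diff closure).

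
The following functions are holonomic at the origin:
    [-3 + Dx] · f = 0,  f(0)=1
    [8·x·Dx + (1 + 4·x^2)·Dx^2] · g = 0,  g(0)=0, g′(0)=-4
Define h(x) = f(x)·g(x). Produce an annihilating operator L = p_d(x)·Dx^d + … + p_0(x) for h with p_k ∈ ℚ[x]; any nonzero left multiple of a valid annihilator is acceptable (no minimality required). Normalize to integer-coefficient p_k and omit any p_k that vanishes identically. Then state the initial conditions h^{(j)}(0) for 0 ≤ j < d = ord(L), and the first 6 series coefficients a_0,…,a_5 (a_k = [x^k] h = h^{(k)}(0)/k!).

L = (9 - 24·x + 36·x^2) + (-6 + 8·x - 24·x^2)·Dx + (1 + 4·x^2)·Dx^2  (order 2).
h: a_k = 0, -4, -12, -38/3, -2, -23/10, …
ICs: h(0) = 0, h′(0) = -4.

f: a_k = 1, 3, 9/2, 9/2, 27/8, 81/40, …
g: a_k = 0, -4, 0, 16/3, 0, -64/5, …
Sym-product of L_f,L_g gives L₀ (≤ ord 2).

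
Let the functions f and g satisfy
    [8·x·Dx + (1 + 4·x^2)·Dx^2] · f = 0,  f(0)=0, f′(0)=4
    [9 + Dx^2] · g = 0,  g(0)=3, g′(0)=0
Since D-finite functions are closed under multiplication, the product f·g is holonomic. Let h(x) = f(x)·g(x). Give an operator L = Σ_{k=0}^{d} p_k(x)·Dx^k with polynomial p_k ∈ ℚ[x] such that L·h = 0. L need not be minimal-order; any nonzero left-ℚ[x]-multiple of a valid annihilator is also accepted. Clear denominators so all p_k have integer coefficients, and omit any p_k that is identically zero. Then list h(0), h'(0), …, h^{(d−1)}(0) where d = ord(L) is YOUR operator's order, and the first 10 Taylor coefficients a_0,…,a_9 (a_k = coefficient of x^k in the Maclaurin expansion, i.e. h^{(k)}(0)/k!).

f: a_k = 0, 4, 0, -16/3, 0, 64/5, 0, -256/7, 0, 1024/9, …
g: a_k = 3, 0, -27/2, 0, 81/8, 0, -243/80, 0, 2187/4480, 0, …
f·g: L₀ = L_f ⊗_s L_g, ord ≤ 2·2.
L = (2925 + 31536·x^2 + 95904·x^4 + 186624·x^6 + 186624·x^8) + (2448·x + 20160·x^3 + 62208·x^5 + 82944·x^7)·Dx + (442 + 5088·x^2 + 19008·x^4 + 41472·x^6 + 41472·x^8)·Dx^2 + (272·x + 2240·x^3 + 6912·x^5 + 9216·x^7)·Dx^3 + (13 + 176·x^2 + 928·x^4 + 2304·x^6 + 2304·x^8)·Dx^4  (order 4).
h: a_k = 0, 12, 0, -70, 0, 1509/10, 0, -48813/140, 0, 3302209/3360, …
ICs: h(0) = 0, h′(0) = 12, h′′(0) = 0, h′′′(0) = -420.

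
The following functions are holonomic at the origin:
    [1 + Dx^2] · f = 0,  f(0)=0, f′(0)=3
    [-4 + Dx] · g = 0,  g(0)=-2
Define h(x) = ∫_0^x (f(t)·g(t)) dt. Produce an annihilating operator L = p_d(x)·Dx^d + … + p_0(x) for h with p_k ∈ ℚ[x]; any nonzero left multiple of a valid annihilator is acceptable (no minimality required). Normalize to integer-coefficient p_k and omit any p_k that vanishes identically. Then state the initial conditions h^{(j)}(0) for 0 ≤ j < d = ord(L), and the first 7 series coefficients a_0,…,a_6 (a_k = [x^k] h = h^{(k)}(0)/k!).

f: a_k = 0, 3, 0, -1/2, 0, 1/40, 0, …
g: a_k = -2, -8, -16, -64/3, -64/3, -256/15, -512/45, …
h₀=f·g: eliminate ⇒ L₀, order ≤ 2·1.
h=∫₀ˣh₀: take L = L₀·Dx.
L = 17·Dx - 8·Dx^2 + Dx^3  (order 3).
h: a_k = 0, 0, -3, -8, -47/4, -12, -1121/120, …
ICs: h(0) = 0, h′(0) = 0, h′′(0) = -6.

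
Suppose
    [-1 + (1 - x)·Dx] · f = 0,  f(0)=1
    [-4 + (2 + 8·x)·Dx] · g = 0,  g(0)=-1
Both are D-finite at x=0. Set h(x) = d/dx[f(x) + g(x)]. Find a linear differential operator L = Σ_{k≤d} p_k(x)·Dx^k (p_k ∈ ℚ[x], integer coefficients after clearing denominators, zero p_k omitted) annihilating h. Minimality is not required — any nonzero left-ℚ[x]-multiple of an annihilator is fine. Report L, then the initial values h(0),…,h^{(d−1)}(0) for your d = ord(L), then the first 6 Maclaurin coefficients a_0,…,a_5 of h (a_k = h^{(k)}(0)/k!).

f: a_k = 1, 1, 1, 1, 1, 1, …
g: a_k = -1, -2, 2, -4, 10, -28, …
f+g: L₀ = lclm(L_f,L_g), ord ≤ 1+1.
h=h₀': d/dx-closure on L₀ ⇒ L.
L = (-18 - 12·x) + (3 - 36·x - 42·x^2)·Dx + (2 + 9·x + x^2 - 12·x^3)·Dx^2  (order 2).
h: a_k = -1, 6, -9, 44, -135, 510, …
ICs: h(0) = -1, h′(0) = 6.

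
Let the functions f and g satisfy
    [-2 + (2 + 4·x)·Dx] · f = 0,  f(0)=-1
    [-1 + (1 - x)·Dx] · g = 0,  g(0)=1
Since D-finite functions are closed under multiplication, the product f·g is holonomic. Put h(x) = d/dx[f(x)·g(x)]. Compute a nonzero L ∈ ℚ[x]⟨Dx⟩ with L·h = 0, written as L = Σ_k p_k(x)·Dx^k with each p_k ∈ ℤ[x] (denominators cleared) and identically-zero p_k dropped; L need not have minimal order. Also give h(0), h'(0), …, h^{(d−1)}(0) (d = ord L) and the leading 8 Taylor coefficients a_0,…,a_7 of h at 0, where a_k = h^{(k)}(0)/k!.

f: a_k = -1, -1, 1/2, -1/2, 5/8, -7/8, 21/16, -33/16, …
g: a_k = 1, 1, 1, 1, 1, 1, 1, 1, …
Product ⇒ symmetric product L₀, ord ≤ 1.
Differentiate: ansatz ord ≤ ord L₀ ⇒ L.
L = (3 + 12·x + 3·x^2) + (-2 - 3·x + 3·x^2 + 2·x^3)·Dx  (order 1).
h: a_k = -2, -3, -6, -11/2, -45/4, -45/8, -21, 45/16, …
ICs: h(0) = -2.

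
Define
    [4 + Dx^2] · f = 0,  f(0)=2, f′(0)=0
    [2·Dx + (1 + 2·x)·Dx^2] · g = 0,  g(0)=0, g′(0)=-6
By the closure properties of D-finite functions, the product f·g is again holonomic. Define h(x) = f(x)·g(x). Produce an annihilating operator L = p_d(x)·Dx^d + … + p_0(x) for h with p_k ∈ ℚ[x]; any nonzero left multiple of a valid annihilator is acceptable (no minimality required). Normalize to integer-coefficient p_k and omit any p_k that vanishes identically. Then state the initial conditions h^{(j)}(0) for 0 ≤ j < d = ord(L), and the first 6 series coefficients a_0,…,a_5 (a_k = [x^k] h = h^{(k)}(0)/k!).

L = (-48 + 192·x + 1216·x^2 + 2048·x^3 + 1024·x^4) + (32 + 320·x + 768·x^2 + 512·x^3)·Dx + (160·x + 672·x^2 + 1024·x^3 + 512·x^4)·Dx^2 + (8 + 80·x + 192·x^2 + 128·x^3)·Dx^3 + (3 + 28·x + 92·x^2 + 128·x^3 + 64·x^4)·Dx^4  (order 4).
h: a_k = 0, -12, 12, 8, 0, -72/5, …
ICs: h(0) = 0, h′(0) = -12, h′′(0) = 24, h′′′(0) = 48.

f: a_k = 2, 0, -4, 0, 4/3, 0, …
g: a_k = 0, -6, 6, -8, 12, -96/5, …
L₀ := L_f ⊗_s L_g (sym. prod.), ord ≤ 4.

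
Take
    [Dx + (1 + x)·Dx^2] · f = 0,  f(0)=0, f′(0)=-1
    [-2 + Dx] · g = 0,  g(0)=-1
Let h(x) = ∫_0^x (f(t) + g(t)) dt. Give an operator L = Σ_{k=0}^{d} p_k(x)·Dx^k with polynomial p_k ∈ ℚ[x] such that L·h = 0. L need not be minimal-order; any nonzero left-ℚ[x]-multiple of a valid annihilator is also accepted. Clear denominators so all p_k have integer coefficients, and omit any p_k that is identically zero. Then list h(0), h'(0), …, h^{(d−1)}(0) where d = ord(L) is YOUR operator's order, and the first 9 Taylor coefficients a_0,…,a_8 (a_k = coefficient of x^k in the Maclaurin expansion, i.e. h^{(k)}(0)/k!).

L = (-8 - 4·x)·Dx^2 + (-2 - 8·x - 4·x^2)·Dx^3 + (3 + 5·x + 2·x^2)·Dx^4  (order 4).
h: a_k = 0, -1, -3/2, -1/2, -5/12, -1/12, -7/90, 1/90, -53/2520, …
ICs: h(0) = 0, h′(0) = -1, h′′(0) = -3, h′′′(0) = -3.

f: a_k = 0, -1, 1/2, -1/3, 1/4, -1/5, 1/6, -1/7, 1/8, …
g: a_k = -1, -2, -2, -4/3, -2/3, -4/15, -4/45, -8/315, -2/315, …
h₀=f+g: left-lcm gives L₀, ord ≤ 3.
Integrate: L := L₀·Dx.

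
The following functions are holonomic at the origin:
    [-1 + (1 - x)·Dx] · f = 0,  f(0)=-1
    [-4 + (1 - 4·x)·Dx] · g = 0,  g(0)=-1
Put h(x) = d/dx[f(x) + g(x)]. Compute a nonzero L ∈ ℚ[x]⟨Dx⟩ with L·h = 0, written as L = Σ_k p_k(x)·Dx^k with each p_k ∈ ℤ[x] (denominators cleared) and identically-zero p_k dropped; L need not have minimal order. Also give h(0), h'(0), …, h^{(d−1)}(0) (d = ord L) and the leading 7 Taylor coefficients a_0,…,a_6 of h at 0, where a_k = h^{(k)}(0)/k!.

L = 24 + (-15 + 24·x)·Dx + (1 - 5·x + 4·x^2)·Dx^2  (order 2).
h: a_k = -5, -34, -195, -1028, -5125, -24582, -114695, …
ICs: h(0) = -5, h′(0) = -34.

f: a_k = -1, -1, -1, -1, -1, -1, -1, …
g: a_k = -1, -4, -16, -64, -256, -1024, -4096, …
L₀ := lclm(L_f,L_g); ord L₀ ≤ 1+1.
Differentiate: ansatz ord ≤ ord L₀ ⇒ L.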